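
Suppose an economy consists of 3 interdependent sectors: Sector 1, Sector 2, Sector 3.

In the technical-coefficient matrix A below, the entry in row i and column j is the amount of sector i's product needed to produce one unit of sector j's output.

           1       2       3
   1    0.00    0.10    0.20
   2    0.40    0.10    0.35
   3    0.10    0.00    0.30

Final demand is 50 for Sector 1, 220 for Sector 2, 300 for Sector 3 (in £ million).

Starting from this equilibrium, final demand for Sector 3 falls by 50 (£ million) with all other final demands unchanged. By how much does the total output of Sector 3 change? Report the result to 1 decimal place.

Δx_3 = -74.1

I − A =
  [   1.00    -0.10    -0.20]
  [  -0.40     0.90    -0.35]
  [  -0.10     0.00     0.70]
Cofactors of I−A, C_ij = (−1)^(i+j)·(minor ij) (rows/columns in the sector order above):
  C_11 = (0.90)(0.70) − (-0.35)(0.00) = 0.6300
  C_12 = −[(-0.40)(0.70) − (-0.35)(-0.10)] = 0.3150
  C_13 = (-0.40)(0.00) − (0.90)(-0.10) = 0.0900
  C_21 = −[(-0.10)(0.70) − (-0.20)(0.00)] = 0.0700
  C_22 = (1.00)(0.70) − (-0.20)(-0.10) = 0.6800
  C_23 = −[(1.00)(0.00) − (-0.10)(-0.10)] = 0.0100
  C_31 = (-0.10)(-0.35) − (-0.20)(0.90) = 0.2150
  C_32 = −[(1.00)(-0.35) − (-0.20)(-0.40)] = 0.4300
  C_33 = (1.00)(0.90) − (-0.10)(-0.40) = 0.8600
det(I−A) = Σ_j (I−A)_1j·C_1j = (1.00)(0.6300) + (-0.10)(0.3150) + (-0.20)(0.0900) = 0.5805
adj(I−A) = Cᵀ =
  [ 0.6300   0.0700   0.2150]
  [ 0.3150   0.6800   0.4300]
  [ 0.0900   0.0100   0.8600]
(I − A)⁻¹ = adj(I−A) / det(I−A) ≈
  [   1.0853     0.1206     0.3704]
  [   0.5426     1.1714     0.7407]
  [   0.1550     0.0172     1.4815]
Δx = (I − A)⁻¹ Δd with Δd having -50 in the Sector 3 component and 0 elsewhere.
So Δx_3 = L_33 · (-50), where L_33 = adj(I−A)_33 / det(I−A) = 0.8600 / 0.5805.
Δx_3 = 0.8600 × (-50) / 0.5805 = -43.00 / 0.5805 ≈ -74.1.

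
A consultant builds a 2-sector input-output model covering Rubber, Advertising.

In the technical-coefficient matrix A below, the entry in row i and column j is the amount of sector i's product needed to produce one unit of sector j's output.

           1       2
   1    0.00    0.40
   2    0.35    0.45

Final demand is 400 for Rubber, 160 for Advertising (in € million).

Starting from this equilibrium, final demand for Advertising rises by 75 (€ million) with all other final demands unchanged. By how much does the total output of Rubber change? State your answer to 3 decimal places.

Δx_1 = 73.171

I − A =
  [   1.00    -0.40]
  [  -0.35     0.55]
det(I−A) = (1.00)(0.55) − (-0.40)(-0.35) = 0.4100
adj(I−A) = [[0.55, 0.40], [0.35, 1.00]]
(I − A)⁻¹ = adj(I−A) / det(I−A) ≈
  [   1.3415     0.9756]
  [   0.8537     2.4390]
Δx = (I − A)⁻¹ Δd with Δd having +75 in the Advertising component and 0 elsewhere.
So Δx_1 = L_12 · (+75), where L_12 = adj(I−A)_12 / det(I−A) = 0.40 / 0.4100.
Δx_1 = 0.40 × (+75) / 0.4100 = 30.00 / 0.4100 ≈ 73.171.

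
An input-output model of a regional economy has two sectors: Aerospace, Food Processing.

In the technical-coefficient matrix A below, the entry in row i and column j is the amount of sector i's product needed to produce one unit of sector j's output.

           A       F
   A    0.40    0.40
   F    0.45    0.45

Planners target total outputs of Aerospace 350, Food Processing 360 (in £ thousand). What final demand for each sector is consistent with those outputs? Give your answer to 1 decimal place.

d_A = 66.0, d_F = 40.5

I − A =
  [   0.60    -0.40]
  [  -0.45     0.55]
d = (I − A) x:
  d_A = (+0.60)·350 + (-0.40)·360 = 66.0
  d_F = (-0.45)·350 + (+0.55)·360 = 40.5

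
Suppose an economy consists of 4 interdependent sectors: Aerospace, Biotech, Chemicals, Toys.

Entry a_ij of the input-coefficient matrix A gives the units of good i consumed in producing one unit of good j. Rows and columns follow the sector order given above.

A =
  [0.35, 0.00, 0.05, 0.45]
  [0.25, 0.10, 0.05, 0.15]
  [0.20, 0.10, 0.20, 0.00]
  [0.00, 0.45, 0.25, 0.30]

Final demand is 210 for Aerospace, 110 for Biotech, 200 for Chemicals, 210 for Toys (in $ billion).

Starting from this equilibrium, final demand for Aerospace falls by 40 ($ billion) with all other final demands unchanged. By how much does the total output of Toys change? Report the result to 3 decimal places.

I − A =
  [   0.65     0.00    -0.05    -0.45]
  [  -0.25     0.90    -0.05    -0.15]
  [  -0.20    -0.10     0.80     0.00]
  [   0.00    -0.45    -0.25     0.70]
Compute the cofactors C_ij = (−1)^(i+j)·(3×3 minor ij) of I−A; the adjugate is their transpose:
adj(I−A) = Cᵀ =
  [ 0.44275   0.17675   0.13950   0.32250]
  [ 0.15450   0.33450   0.08400   0.17100]
  [ 0.13000   0.08600   0.31500   0.10200]
  [ 0.14575   0.24575   0.16650   0.45450]
det(I−A) = Σ_j (I−A)_1j·C_1j = (0.65)(0.44275) + (0.00)(0.15450) + (-0.05)(0.13000) + (-0.45)(0.14575) = 0.2157
(I − A)⁻¹ = adj(I−A) / det(I−A) ≈
  [   2.0526     0.8194     0.6467     1.4951]
  [   0.7163     1.5508     0.3894     0.7928]
  [   0.6027     0.3987     1.4604     0.4729]
  [   0.6757     1.1393     0.7719     2.1071]
Δx = (I − A)⁻¹ Δd with Δd having -40 in the Aerospace component and 0 elsewhere.
So Δx_T = L_TA · (-40), where L_TA = adj(I−A)_TA / det(I−A) = 0.14575 / 0.2157.
Δx_T = 0.14575 × (-40) / 0.2157 = -5.83 / 0.2157 ≈ -27.028.

Δx_T = -27.028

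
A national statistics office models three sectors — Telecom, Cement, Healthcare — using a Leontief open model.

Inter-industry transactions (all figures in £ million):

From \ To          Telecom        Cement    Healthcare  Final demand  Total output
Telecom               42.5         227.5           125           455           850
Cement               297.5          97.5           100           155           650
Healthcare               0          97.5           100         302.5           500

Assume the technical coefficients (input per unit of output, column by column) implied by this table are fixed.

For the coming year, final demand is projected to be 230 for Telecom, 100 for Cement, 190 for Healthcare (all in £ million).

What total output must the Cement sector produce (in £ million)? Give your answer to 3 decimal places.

x_C = 381.387

Technical coefficients a_ij = z_ij / X_j:
  a_TT = 42.5/850 = 0.05, a_CT = 297.5/850 = 0.35, a_HT = 0/850 = 0.00
  a_TC = 227.5/650 = 0.35, a_CC = 97.5/650 = 0.15, a_HC = 97.5/650 = 0.15
  a_TH = 125/500 = 0.25, a_CH = 100/500 = 0.20, a_HH = 100/500 = 0.20
I − A =
  [   0.95    -0.35    -0.25]
  [  -0.35     0.85    -0.20]
  [   0.00    -0.15     0.80]
Cofactors of I−A, C_ij = (−1)^(i+j)·(minor ij) (rows/columns in the sector order above):
  C_11 = (0.85)(0.80) − (-0.20)(-0.15) = 0.6500
  C_12 = −[(-0.35)(0.80) − (-0.20)(0.00)] = 0.2800
  C_13 = (-0.35)(-0.15) − (0.85)(0.00) = 0.0525
  C_21 = −[(-0.35)(0.80) − (-0.25)(-0.15)] = 0.3175
  C_22 = (0.95)(0.80) − (-0.25)(0.00) = 0.7600
  C_23 = −[(0.95)(-0.15) − (-0.35)(0.00)] = 0.1425
  C_31 = (-0.35)(-0.20) − (-0.25)(0.85) = 0.2825
  C_32 = −[(0.95)(-0.20) − (-0.25)(-0.35)] = 0.2775
  C_33 = (0.95)(0.85) − (-0.35)(-0.35) = 0.6850
det(I−A) = Σ_j (I−A)_1j·C_1j = (0.95)(0.6500) + (-0.35)(0.2800) + (-0.25)(0.0525) = 0.506375
adj(I−A) = Cᵀ =
  [ 0.6500   0.3175   0.2825]
  [ 0.2800   0.7600   0.2775]
  [ 0.0525   0.1425   0.6850]
(I − A)⁻¹ = adj(I−A) / det(I−A) ≈
  [   1.2836     0.6270     0.5579]
  [   0.5529     1.5009     0.5480]
  [   0.1037     0.2814     1.3528]
x = (I − A)⁻¹ d = adj(I−A)·d / det(I−A), with det(I−A) = 0.506375:
  x_T = (0.6500·230 + 0.3175·100 + 0.2825·190) / 0.506375 = 234.925 / 0.506375 ≈ 463.935
  x_C = (0.2800·230 + 0.7600·100 + 0.2775·190) / 0.506375 = 193.125 / 0.506375 ≈ 381.387
  x_H = (0.0525·230 + 0.1425·100 + 0.6850·190) / 0.506375 = 156.475 / 0.506375 ≈ 309.010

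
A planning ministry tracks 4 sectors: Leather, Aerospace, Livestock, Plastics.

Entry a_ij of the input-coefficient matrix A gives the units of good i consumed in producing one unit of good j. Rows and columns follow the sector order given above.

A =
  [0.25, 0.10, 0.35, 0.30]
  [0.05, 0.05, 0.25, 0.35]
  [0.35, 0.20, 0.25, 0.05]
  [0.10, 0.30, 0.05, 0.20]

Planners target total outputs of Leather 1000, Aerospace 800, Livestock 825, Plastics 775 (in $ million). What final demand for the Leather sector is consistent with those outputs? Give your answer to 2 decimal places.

d_1 = 148.75

I − A =
  [   0.75    -0.10    -0.35    -0.30]
  [  -0.05     0.95    -0.25    -0.35]
  [  -0.35    -0.20     0.75    -0.05]
  [  -0.10    -0.30    -0.05     0.80]
d = (I − A) x:
  d_1 = (+0.75)·1000 + (-0.10)·800 + (-0.35)·825 + (-0.30)·775 = 148.75
  d_2 = (-0.05)·1000 + (+0.95)·800 + (-0.25)·825 + (-0.35)·775 = 232.50
  d_3 = (-0.35)·1000 + (-0.20)·800 + (+0.75)·825 + (-0.05)·775 = 70.00
  d_4 = (-0.10)·1000 + (-0.30)·800 + (-0.05)·825 + (+0.80)·775 = 238.75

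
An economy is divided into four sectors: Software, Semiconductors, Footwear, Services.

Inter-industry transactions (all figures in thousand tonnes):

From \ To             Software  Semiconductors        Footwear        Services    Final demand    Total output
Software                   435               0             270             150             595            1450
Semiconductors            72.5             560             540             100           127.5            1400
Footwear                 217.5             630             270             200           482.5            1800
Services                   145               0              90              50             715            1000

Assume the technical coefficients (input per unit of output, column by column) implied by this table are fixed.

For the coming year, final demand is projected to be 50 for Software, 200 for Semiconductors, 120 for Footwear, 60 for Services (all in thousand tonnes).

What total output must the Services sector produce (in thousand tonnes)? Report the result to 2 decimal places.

x_4 = 114.32

Technical coefficients a_ij = z_ij / X_j:
  a_11 = 435/1450 = 0.30, a_21 = 72.5/1450 = 0.05, a_31 = 217.5/1450 = 0.15, a_41 = 145/1450 = 0.10
  a_12 = 0/1400 = 0.00, a_22 = 560/1400 = 0.40, a_32 = 630/1400 = 0.45, a_42 = 0/1400 = 0.00
  a_13 = 270/1800 = 0.15, a_23 = 540/1800 = 0.30, a_33 = 270/1800 = 0.15, a_43 = 90/1800 = 0.05
  a_14 = 150/1000 = 0.15, a_24 = 100/1000 = 0.10, a_34 = 200/1000 = 0.20, a_44 = 50/1000 = 0.05
I − A =
  [   0.70     0.00    -0.15    -0.15]
  [  -0.05     0.60    -0.30    -0.10]
  [  -0.15    -0.45     0.85    -0.20]
  [  -0.10     0.00    -0.05     0.95]
Compute the cofactors C_ij = (−1)^(i+j)·(3×3 minor ij) of I−A; the adjugate is their transpose:
adj(I−A) = Cᵀ =
  [ 0.348000   0.067500   0.090000   0.081000]
  [ 0.097875   0.520000   0.207500   0.113875]
  [ 0.123375   0.292500   0.390000   0.132375]
  [ 0.043125   0.022500   0.030000   0.245625]
det(I−A) = Σ_j (I−A)_1j·C_1j = (0.70)(0.348000) + (0.00)(0.097875) + (-0.15)(0.123375) + (-0.15)(0.043125) = 0.218625
(I − A)⁻¹ = adj(I−A) / det(I−A) ≈
  [   1.5918     0.3087     0.4117     0.3705]
  [   0.4477     2.3785     0.9491     0.5209]
  [   0.5643     1.3379     1.7839     0.6055]
  [   0.1973     0.1029     0.1372     1.1235]
x = (I − A)⁻¹ d = adj(I−A)·d / det(I−A), with det(I−A) = 0.218625:
  x_1 = (0.348000·50 + 0.067500·200 + 0.090000·120 + 0.081000·60) / 0.218625 = 46.56 / 0.218625 ≈ 212.97
  x_2 = (0.097875·50 + 0.520000·200 + 0.207500·120 + 0.113875·60) / 0.218625 = 140.62625 / 0.218625 ≈ 643.23
  x_3 = (0.123375·50 + 0.292500·200 + 0.390000·120 + 0.132375·60) / 0.218625 = 119.41125 / 0.218625 ≈ 546.19
  x_4 = (0.043125·50 + 0.022500·200 + 0.030000·120 + 0.245625·60) / 0.218625 = 24.99375 / 0.218625 ≈ 114.32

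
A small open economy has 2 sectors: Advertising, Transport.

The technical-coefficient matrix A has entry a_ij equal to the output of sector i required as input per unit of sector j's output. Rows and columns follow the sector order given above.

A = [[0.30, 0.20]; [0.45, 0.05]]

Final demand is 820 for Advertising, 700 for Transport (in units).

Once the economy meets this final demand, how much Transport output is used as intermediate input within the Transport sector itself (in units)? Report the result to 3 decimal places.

z_22 = 74.696

I − A =
  [   0.70    -0.20]
  [  -0.45     0.95]
det(I−A) = (0.70)(0.95) − (-0.20)(-0.45) = 0.5750
adj(I−A) = [[0.95, 0.20], [0.45, 0.70]]
(I − A)⁻¹ = adj(I−A) / det(I−A) ≈
  [   1.6522     0.3478]
  [   0.7826     1.2174]
First solve x = (I − A)⁻¹ d = adj(I−A)·d / det(I−A); in particular x_2 = (0.45·820 + 0.70·700) / 0.5750 = 859.00 / 0.5750 ≈ 1493.91304.
Intermediate flow from 2 to 2: z_22 = a_22 · x_2 = 0.05 × 859.00 / 0.5750 = 42.95 / 0.5750 ≈ 74.696.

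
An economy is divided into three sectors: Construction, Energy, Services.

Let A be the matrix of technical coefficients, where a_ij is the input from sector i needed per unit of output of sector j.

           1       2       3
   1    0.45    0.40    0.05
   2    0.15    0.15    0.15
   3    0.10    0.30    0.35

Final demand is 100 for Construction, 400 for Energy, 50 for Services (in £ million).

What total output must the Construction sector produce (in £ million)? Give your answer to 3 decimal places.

x_1 = 728.720

I − A =
  [   0.55    -0.40    -0.05]
  [  -0.15     0.85    -0.15]
  [  -0.10    -0.30     0.65]
Cofactors of I−A, C_ij = (−1)^(i+j)·(minor ij) (rows/columns in the sector order above):
  C_11 = (0.85)(0.65) − (-0.15)(-0.30) = 0.5075
  C_12 = −[(-0.15)(0.65) − (-0.15)(-0.10)] = 0.1125
  C_13 = (-0.15)(-0.30) − (0.85)(-0.10) = 0.1300
  C_21 = −[(-0.40)(0.65) − (-0.05)(-0.30)] = 0.2750
  C_22 = (0.55)(0.65) − (-0.05)(-0.10) = 0.3525
  C_23 = −[(0.55)(-0.30) − (-0.40)(-0.10)] = 0.2050
  C_31 = (-0.40)(-0.15) − (-0.05)(0.85) = 0.1025
  C_32 = −[(0.55)(-0.15) − (-0.05)(-0.15)] = 0.0900
  C_33 = (0.55)(0.85) − (-0.40)(-0.15) = 0.4075
det(I−A) = Σ_j (I−A)_1j·C_1j = (0.55)(0.5075) + (-0.40)(0.1125) + (-0.05)(0.1300) = 0.227625
adj(I−A) = Cᵀ =
  [ 0.5075   0.2750   0.1025]
  [ 0.1125   0.3525   0.0900]
  [ 0.1300   0.2050   0.4075]
(I − A)⁻¹ = adj(I−A) / det(I−A) ≈
  [   2.2295     1.2081     0.4503]
  [   0.4942     1.5486     0.3954]
  [   0.5711     0.9006     1.7902]
x = (I − A)⁻¹ d = adj(I−A)·d / det(I−A), with det(I−A) = 0.227625:
  x_1 = (0.5075·100 + 0.2750·400 + 0.1025·50) / 0.227625 = 165.875 / 0.227625 ≈ 728.720
  x_2 = (0.1125·100 + 0.3525·400 + 0.0900·50) / 0.227625 = 156.75 / 0.227625 ≈ 688.633
  x_3 = (0.1300·100 + 0.2050·400 + 0.4075·50) / 0.227625 = 115.375 / 0.227625 ≈ 506.864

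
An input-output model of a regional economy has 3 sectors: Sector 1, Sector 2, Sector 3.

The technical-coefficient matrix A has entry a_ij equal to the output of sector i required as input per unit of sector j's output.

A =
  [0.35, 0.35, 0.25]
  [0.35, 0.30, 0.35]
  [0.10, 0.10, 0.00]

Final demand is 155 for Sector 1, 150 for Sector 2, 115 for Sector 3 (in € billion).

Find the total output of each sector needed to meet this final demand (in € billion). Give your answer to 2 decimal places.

x_1 = 713.50, x_2 = 699.17, x_3 = 256.27

I − A =
  [   0.65    -0.35    -0.25]
  [  -0.35     0.70    -0.35]
  [  -0.10    -0.10     1.00]
Cofactors of I−A, C_ij = (−1)^(i+j)·(minor ij) (rows/columns in the sector order above):
  C_11 = (0.70)(1.00) − (-0.35)(-0.10) = 0.6650
  C_12 = −[(-0.35)(1.00) − (-0.35)(-0.10)] = 0.3850
  C_13 = (-0.35)(-0.10) − (0.70)(-0.10) = 0.1050
  C_21 = −[(-0.35)(1.00) − (-0.25)(-0.10)] = 0.3750
  C_22 = (0.65)(1.00) − (-0.25)(-0.10) = 0.6250
  C_23 = −[(0.65)(-0.10) − (-0.35)(-0.10)] = 0.1000
  C_31 = (-0.35)(-0.35) − (-0.25)(0.70) = 0.2975
  C_32 = −[(0.65)(-0.35) − (-0.25)(-0.35)] = 0.3150
  C_33 = (0.65)(0.70) − (-0.35)(-0.35) = 0.3325
det(I−A) = Σ_j (I−A)_1j·C_1j = (0.65)(0.6650) + (-0.35)(0.3850) + (-0.25)(0.1050) = 0.27125
adj(I−A) = Cᵀ =
  [ 0.6650   0.3750   0.2975]
  [ 0.3850   0.6250   0.3150]
  [ 0.1050   0.1000   0.3325]
(I − A)⁻¹ = adj(I−A) / det(I−A) ≈
  [   2.4516     1.3825     1.0968]
  [   1.4194     2.3041     1.1613]
  [   0.3871     0.3687     1.2258]
x = (I − A)⁻¹ d = adj(I−A)·d / det(I−A), with det(I−A) = 0.27125:
  x_1 = (0.6650·155 + 0.3750·150 + 0.2975·115) / 0.27125 = 193.5375 / 0.27125 ≈ 713.50
  x_2 = (0.3850·155 + 0.6250·150 + 0.3150·115) / 0.27125 = 189.65 / 0.27125 ≈ 699.17
  x_3 = (0.1050·155 + 0.1000·150 + 0.3325·115) / 0.27125 = 69.5125 / 0.27125 ≈ 256.27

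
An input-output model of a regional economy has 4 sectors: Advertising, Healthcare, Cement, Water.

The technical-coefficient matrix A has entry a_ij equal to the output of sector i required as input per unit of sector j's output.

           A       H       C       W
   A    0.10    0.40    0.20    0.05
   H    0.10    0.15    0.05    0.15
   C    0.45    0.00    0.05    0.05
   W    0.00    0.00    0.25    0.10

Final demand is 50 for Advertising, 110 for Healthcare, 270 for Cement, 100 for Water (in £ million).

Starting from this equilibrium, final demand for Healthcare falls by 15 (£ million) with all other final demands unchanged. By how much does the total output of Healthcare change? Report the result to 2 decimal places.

Δx_H = -19.29

I − A =
  [   0.90    -0.40    -0.20    -0.05]
  [  -0.10     0.85    -0.05    -0.15]
  [  -0.45     0.00     0.95    -0.05]
  [   0.00     0.00    -0.25     0.90]
Compute the cofactors C_ij = (−1)^(i+j)·(3×3 minor ij) of I−A; the adjugate is their transpose:
adj(I−A) = Cᵀ =
  [ 0.716125   0.337000   0.196625   0.106875]
  [ 0.121375   0.671625   0.093500   0.123875]
  [ 0.344250   0.162000   0.652500   0.082375]
  [ 0.095625   0.045000   0.181250   0.603250]
det(I−A) = Σ_j (I−A)_1j·C_1j = (0.90)(0.716125) + (-0.40)(0.121375) + (-0.20)(0.344250) + (-0.05)(0.095625) = 0.52233125
(I − A)⁻¹ = adj(I−A) / det(I−A) ≈
  [   1.3710     0.6452     0.3764     0.2046]
  [   0.2324     1.2858     0.1790     0.2372]
  [   0.6591     0.3101     1.2492     0.1577]
  [   0.1831     0.0862     0.3470     1.1549]
Δx = (I − A)⁻¹ Δd with Δd having -15 in the Healthcare component and 0 elsewhere.
So Δx_H = L_HH · (-15), where L_HH = adj(I−A)_HH / det(I−A) = 0.671625 / 0.52233125.
Δx_H = 0.671625 × (-15) / 0.52233125 = -10.074375 / 0.52233125 ≈ -19.29.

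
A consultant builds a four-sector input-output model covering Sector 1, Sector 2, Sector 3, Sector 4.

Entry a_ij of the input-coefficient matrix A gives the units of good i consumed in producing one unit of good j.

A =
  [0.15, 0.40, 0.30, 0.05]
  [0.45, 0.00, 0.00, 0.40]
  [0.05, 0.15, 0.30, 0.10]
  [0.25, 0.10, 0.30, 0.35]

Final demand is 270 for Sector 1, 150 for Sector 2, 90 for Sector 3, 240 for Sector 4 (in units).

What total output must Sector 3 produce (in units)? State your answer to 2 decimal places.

x_3 = 667.86

I − A =
  [   0.85    -0.40    -0.30    -0.05]
  [  -0.45     1.00     0.00    -0.40]
  [  -0.05    -0.15     0.70    -0.10]
  [  -0.25    -0.10    -0.30     0.65]
Compute the cofactors C_ij = (−1)^(i+j)·(3×3 minor ij) of I−A; the adjugate is their transpose:
adj(I−A) = Cᵀ =
  [ 0.379000   0.208000   0.246000   0.195000]
  [ 0.267250   0.334500   0.226500   0.261250]
  [ 0.118875   0.112750   0.346750   0.131875]
  [ 0.241750   0.183500   0.289500   0.433750]
det(I−A) = Σ_j (I−A)_1j·C_1j = (0.85)(0.379000) + (-0.40)(0.267250) + (-0.30)(0.118875) + (-0.05)(0.241750) = 0.1675
(I − A)⁻¹ = adj(I−A) / det(I−A) ≈
  [   2.2627     1.2418     1.4687     1.1642]
  [   1.5955     1.9970     1.3522     1.5597]
  [   0.7097     0.6731     2.0701     0.7873]
  [   1.4433     1.0955     1.7284     2.5896]
x = (I − A)⁻¹ d = adj(I−A)·d / det(I−A), with det(I−A) = 0.1675:
  x_1 = (0.379000·270 + 0.208000·150 + 0.246000·90 + 0.195000·240) / 0.1675 = 202.47 / 0.1675 ≈ 1208.78
  x_2 = (0.267250·270 + 0.334500·150 + 0.226500·90 + 0.261250·240) / 0.1675 = 205.4175 / 0.1675 ≈ 1226.37
  x_3 = (0.118875·270 + 0.112750·150 + 0.346750·90 + 0.131875·240) / 0.1675 = 111.86625 / 0.1675 ≈ 667.86
  x_4 = (0.241750·270 + 0.183500·150 + 0.289500·90 + 0.433750·240) / 0.1675 = 222.9525 / 0.1675 ≈ 1331.06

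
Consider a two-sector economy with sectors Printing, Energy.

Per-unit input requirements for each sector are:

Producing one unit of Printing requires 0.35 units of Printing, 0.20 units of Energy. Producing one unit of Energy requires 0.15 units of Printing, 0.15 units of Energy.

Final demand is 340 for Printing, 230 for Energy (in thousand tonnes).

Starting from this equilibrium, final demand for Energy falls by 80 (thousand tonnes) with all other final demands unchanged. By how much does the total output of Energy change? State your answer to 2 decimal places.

Δx_E = -99.52

I − A =
  [   0.65    -0.15]
  [  -0.20     0.85]
det(I−A) = (0.65)(0.85) − (-0.15)(-0.20) = 0.5225
adj(I−A) = [[0.85, 0.15], [0.20, 0.65]]
(I − A)⁻¹ = adj(I−A) / det(I−A) ≈
  [   1.6268     0.2871]
  [   0.3828     1.2440]
Δx = (I − A)⁻¹ Δd with Δd having -80 in the Energy component and 0 elsewhere.
So Δx_E = L_EE · (-80), where L_EE = adj(I−A)_EE / det(I−A) = 0.65 / 0.5225.
Δx_E = 0.65 × (-80) / 0.5225 = -52.00 / 0.5225 ≈ -99.52.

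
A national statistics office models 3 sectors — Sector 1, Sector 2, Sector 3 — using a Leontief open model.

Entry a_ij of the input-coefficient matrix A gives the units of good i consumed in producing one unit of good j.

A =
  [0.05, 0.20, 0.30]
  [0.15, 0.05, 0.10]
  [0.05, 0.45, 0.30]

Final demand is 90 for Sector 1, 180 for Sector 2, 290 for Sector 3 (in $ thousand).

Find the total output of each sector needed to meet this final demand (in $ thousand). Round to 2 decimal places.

x_1 = 363.85, x_2 = 314.55, x_3 = 642.49

I − A =
  [   0.95    -0.20    -0.30]
  [  -0.15     0.95    -0.10]
  [  -0.05    -0.45     0.70]
Cofactors of I−A, C_ij = (−1)^(i+j)·(minor ij) (rows/columns in the sector order above):
  C_11 = (0.95)(0.70) − (-0.10)(-0.45) = 0.6200
  C_12 = −[(-0.15)(0.70) − (-0.10)(-0.05)] = 0.1100
  C_13 = (-0.15)(-0.45) − (0.95)(-0.05) = 0.1150
  C_21 = −[(-0.20)(0.70) − (-0.30)(-0.45)] = 0.2750
  C_22 = (0.95)(0.70) − (-0.30)(-0.05) = 0.6500
  C_23 = −[(0.95)(-0.45) − (-0.20)(-0.05)] = 0.4375
  C_31 = (-0.20)(-0.10) − (-0.30)(0.95) = 0.3050
  C_32 = −[(0.95)(-0.10) − (-0.30)(-0.15)] = 0.1400
  C_33 = (0.95)(0.95) − (-0.20)(-0.15) = 0.8725
det(I−A) = Σ_j (I−A)_1j·C_1j = (0.95)(0.6200) + (-0.20)(0.1100) + (-0.30)(0.1150) = 0.5325
adj(I−A) = Cᵀ =
  [ 0.6200   0.2750   0.3050]
  [ 0.1100   0.6500   0.1400]
  [ 0.1150   0.4375   0.8725]
(I − A)⁻¹ = adj(I−A) / det(I−A) ≈
  [   1.1643     0.5164     0.5728]
  [   0.2066     1.2207     0.2629]
  [   0.2160     0.8216     1.6385]
x = (I − A)⁻¹ d = adj(I−A)·d / det(I−A), with det(I−A) = 0.5325:
  x_1 = (0.6200·90 + 0.2750·180 + 0.3050·290) / 0.5325 = 193.75 / 0.5325 ≈ 363.85
  x_2 = (0.1100·90 + 0.6500·180 + 0.1400·290) / 0.5325 = 167.50 / 0.5325 ≈ 314.55
  x_3 = (0.1150·90 + 0.4375·180 + 0.8725·290) / 0.5325 = 342.125 / 0.5325 ≈ 642.49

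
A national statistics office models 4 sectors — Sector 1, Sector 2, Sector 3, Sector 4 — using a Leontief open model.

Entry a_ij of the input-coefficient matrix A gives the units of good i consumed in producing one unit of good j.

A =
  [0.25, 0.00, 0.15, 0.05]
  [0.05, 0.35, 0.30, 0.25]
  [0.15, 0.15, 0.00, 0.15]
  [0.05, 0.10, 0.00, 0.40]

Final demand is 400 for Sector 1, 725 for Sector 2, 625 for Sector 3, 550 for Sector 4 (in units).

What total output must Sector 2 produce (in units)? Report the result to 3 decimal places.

x_2 = 2319.160

I − A =
  [   0.75     0.00    -0.15    -0.05]
  [  -0.05     0.65    -0.30    -0.25]
  [  -0.15    -0.15     1.00    -0.15]
  [  -0.05    -0.10     0.00     0.60]
Compute the cofactors C_ij = (−1)^(i+j)·(3×3 minor ij) of I−A; the adjugate is their transpose:
adj(I−A) = Cᵀ =
  [ 0.333500   0.020750   0.056250   0.050500]
  [ 0.071750   0.432875   0.140625   0.221500]
  [ 0.066750   0.079125   0.271875   0.106500]
  [ 0.039750   0.073875   0.028125   0.438000]
det(I−A) = Σ_j (I−A)_1j·C_1j = (0.75)(0.333500) + (0.00)(0.071750) + (-0.15)(0.066750) + (-0.05)(0.039750) = 0.238125
(I − A)⁻¹ = adj(I−A) / det(I−A) ≈
  [   1.4005     0.0871     0.2362     0.2121]
  [   0.3013     1.8178     0.5906     0.9302]
  [   0.2803     0.3323     1.1417     0.4472]
  [   0.1669     0.3102     0.1181     1.8394]
x = (I − A)⁻¹ d = adj(I−A)·d / det(I−A), with det(I−A) = 0.238125:
  x_1 = (0.333500·400 + 0.020750·725 + 0.056250·625 + 0.050500·550) / 0.238125 = 211.375 / 0.238125 ≈ 887.664
  x_2 = (0.071750·400 + 0.432875·725 + 0.140625·625 + 0.221500·550) / 0.238125 = 552.25 / 0.238125 ≈ 2319.160
  x_3 = (0.066750·400 + 0.079125·725 + 0.271875·625 + 0.106500·550) / 0.238125 = 312.5625 / 0.238125 ≈ 1312.598
  x_4 = (0.039750·400 + 0.073875·725 + 0.028125·625 + 0.438000·550) / 0.238125 = 327.9375 / 0.238125 ≈ 1377.165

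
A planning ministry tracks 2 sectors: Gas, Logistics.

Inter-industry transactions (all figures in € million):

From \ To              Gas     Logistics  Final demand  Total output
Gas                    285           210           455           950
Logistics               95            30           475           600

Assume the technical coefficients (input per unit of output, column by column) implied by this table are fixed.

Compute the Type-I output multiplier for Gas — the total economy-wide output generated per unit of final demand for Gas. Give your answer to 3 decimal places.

Technical coefficients a_ij = z_ij / X_j:
  a_GG = 285/950 = 0.30, a_LG = 95/950 = 0.10
  a_GL = 210/600 = 0.35, a_LL = 30/600 = 0.05
I − A =
  [   0.70    -0.35]
  [  -0.10     0.95]
det(I−A) = (0.70)(0.95) − (-0.35)(-0.10) = 0.6300
adj(I−A) = [[0.95, 0.35], [0.10, 0.70]]
(I − A)⁻¹ = adj(I−A) / det(I−A) ≈
  [   1.5079     0.5556]
  [   0.1587     1.1111]
The output multiplier for sector j is the column-j sum of the Leontief inverse (I − A)⁻¹ = adj(I−A) / det(I−A).
Column G of adj(I−A): (0.95, 0.10); det(I−A) = 0.6300.
m_G = (0.95 + 0.10) / 0.6300 = 1.05 / 0.6300 ≈ 1.667.

m_G = 1.667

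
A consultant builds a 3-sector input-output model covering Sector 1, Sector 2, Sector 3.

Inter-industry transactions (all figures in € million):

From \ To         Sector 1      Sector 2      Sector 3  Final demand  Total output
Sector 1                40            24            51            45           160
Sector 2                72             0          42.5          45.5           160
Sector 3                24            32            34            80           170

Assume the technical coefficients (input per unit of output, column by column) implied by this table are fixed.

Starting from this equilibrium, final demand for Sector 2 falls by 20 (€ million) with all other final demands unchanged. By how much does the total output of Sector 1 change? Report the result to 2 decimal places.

Technical coefficients a_ij = z_ij / X_j:
  a_11 = 40/160 = 0.25, a_21 = 72/160 = 0.45, a_31 = 24/160 = 0.15
  a_12 = 24/160 = 0.15, a_22 = 0/160 = 0.00, a_32 = 32/160 = 0.20
  a_13 = 51/170 = 0.30, a_23 = 42.5/170 = 0.25, a_33 = 34/170 = 0.20
I − A =
  [   0.75    -0.15    -0.30]
  [  -0.45     1.00    -0.25]
  [  -0.15    -0.20     0.80]
Cofactors of I−A, C_ij = (−1)^(i+j)·(minor ij) (rows/columns in the sector order above):
  C_11 = (1.00)(0.80) − (-0.25)(-0.20) = 0.7500
  C_12 = −[(-0.45)(0.80) − (-0.25)(-0.15)] = 0.3975
  C_13 = (-0.45)(-0.20) − (1.00)(-0.15) = 0.2400
  C_21 = −[(-0.15)(0.80) − (-0.30)(-0.20)] = 0.1800
  C_22 = (0.75)(0.80) − (-0.30)(-0.15) = 0.5550
  C_23 = −[(0.75)(-0.20) − (-0.15)(-0.15)] = 0.1725
  C_31 = (-0.15)(-0.25) − (-0.30)(1.00) = 0.3375
  C_32 = −[(0.75)(-0.25) − (-0.30)(-0.45)] = 0.3225
  C_33 = (0.75)(1.00) − (-0.15)(-0.45) = 0.6825
det(I−A) = Σ_j (I−A)_1j·C_1j = (0.75)(0.7500) + (-0.15)(0.3975) + (-0.30)(0.2400) = 0.430875
adj(I−A) = Cᵀ =
  [ 0.7500   0.1800   0.3375]
  [ 0.3975   0.5550   0.3225]
  [ 0.2400   0.1725   0.6825]
(I − A)⁻¹ = adj(I−A) / det(I−A) ≈
  [   1.7406     0.4178     0.7833]
  [   0.9225     1.2881     0.7485]
  [   0.5570     0.4003     1.5840]
Δx = (I − A)⁻¹ Δd with Δd having -20 in the Sector 2 component and 0 elsewhere.
So Δx_1 = L_12 · (-20), where L_12 = adj(I−A)_12 / det(I−A) = 0.1800 / 0.430875.
Δx_1 = 0.1800 × (-20) / 0.430875 = -3.60 / 0.430875 ≈ -8.36.

Δx_1 = -8.36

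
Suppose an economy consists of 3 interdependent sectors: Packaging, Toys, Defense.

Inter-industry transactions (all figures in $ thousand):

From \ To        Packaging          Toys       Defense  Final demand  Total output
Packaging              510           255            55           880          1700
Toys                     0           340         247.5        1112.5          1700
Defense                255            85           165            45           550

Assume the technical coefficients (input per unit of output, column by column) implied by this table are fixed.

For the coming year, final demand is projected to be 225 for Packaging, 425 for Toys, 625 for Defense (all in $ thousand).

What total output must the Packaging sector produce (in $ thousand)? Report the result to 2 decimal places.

x_P = 733.85

Technical coefficients a_ij = z_ij / X_j:
  a_PP = 510/1700 = 0.30, a_TP = 0/1700 = 0.00, a_DP = 255/1700 = 0.15
  a_PT = 255/1700 = 0.15, a_TT = 340/1700 = 0.20, a_DT = 85/1700 = 0.05
  a_PD = 55/550 = 0.10, a_TD = 247.5/550 = 0.45, a_DD = 165/550 = 0.30
I − A =
  [   0.70    -0.15    -0.10]
  [   0.00     0.80    -0.45]
  [  -0.15    -0.05     0.70]
Cofactors of I−A, C_ij = (−1)^(i+j)·(minor ij) (rows/columns in the sector order above):
  C_11 = (0.80)(0.70) − (-0.45)(-0.05) = 0.5375
  C_12 = −[(0.00)(0.70) − (-0.45)(-0.15)] = 0.0675
  C_13 = (0.00)(-0.05) − (0.80)(-0.15) = 0.1200
  C_21 = −[(-0.15)(0.70) − (-0.10)(-0.05)] = 0.1100
  C_22 = (0.70)(0.70) − (-0.10)(-0.15) = 0.4750
  C_23 = −[(0.70)(-0.05) − (-0.15)(-0.15)] = 0.0575
  C_31 = (-0.15)(-0.45) − (-0.10)(0.80) = 0.1475
  C_32 = −[(0.70)(-0.45) − (-0.10)(0.00)] = 0.3150
  C_33 = (0.70)(0.80) − (-0.15)(0.00) = 0.5600
det(I−A) = Σ_j (I−A)_1j·C_1j = (0.70)(0.5375) + (-0.15)(0.0675) + (-0.10)(0.1200) = 0.354125
adj(I−A) = Cᵀ =
  [ 0.5375   0.1100   0.1475]
  [ 0.0675   0.4750   0.3150]
  [ 0.1200   0.0575   0.5600]
(I − A)⁻¹ = adj(I−A) / det(I−A) ≈
  [   1.5178     0.3106     0.4165]
  [   0.1906     1.3413     0.8895]
  [   0.3389     0.1624     1.5814]
x = (I − A)⁻¹ d = adj(I−A)·d / det(I−A), with det(I−A) = 0.354125:
  x_P = (0.5375·225 + 0.1100·425 + 0.1475·625) / 0.354125 = 259.875 / 0.354125 ≈ 733.85
  x_T = (0.0675·225 + 0.4750·425 + 0.3150·625) / 0.354125 = 413.9375 / 0.354125 ≈ 1168.90
  x_D = (0.1200·225 + 0.0575·425 + 0.5600·625) / 0.354125 = 401.4375 / 0.354125 ≈ 1133.60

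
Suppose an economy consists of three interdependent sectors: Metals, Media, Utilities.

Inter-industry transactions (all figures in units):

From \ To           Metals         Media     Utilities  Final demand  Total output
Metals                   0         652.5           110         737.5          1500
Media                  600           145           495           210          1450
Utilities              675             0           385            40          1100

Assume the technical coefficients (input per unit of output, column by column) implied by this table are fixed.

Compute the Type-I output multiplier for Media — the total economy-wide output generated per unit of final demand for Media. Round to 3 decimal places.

Technical coefficients a_ij = z_ij / X_j:
  a_11 = 0/1500 = 0.00, a_21 = 600/1500 = 0.40, a_31 = 675/1500 = 0.45
  a_12 = 652.5/1450 = 0.45, a_22 = 145/1450 = 0.10, a_32 = 0/1450 = 0.00
  a_13 = 110/1100 = 0.10, a_23 = 495/1100 = 0.45, a_33 = 385/1100 = 0.35
I − A =
  [   1.00    -0.45    -0.10]
  [  -0.40     0.90    -0.45]
  [  -0.45     0.00     0.65]
Cofactors of I−A, C_ij = (−1)^(i+j)·(minor ij) (rows/columns in the sector order above):
  C_11 = (0.90)(0.65) − (-0.45)(0.00) = 0.5850
  C_12 = −[(-0.40)(0.65) − (-0.45)(-0.45)] = 0.4625
  C_13 = (-0.40)(0.00) − (0.90)(-0.45) = 0.4050
  C_21 = −[(-0.45)(0.65) − (-0.10)(0.00)] = 0.2925
  C_22 = (1.00)(0.65) − (-0.10)(-0.45) = 0.6050
  C_23 = −[(1.00)(0.00) − (-0.45)(-0.45)] = 0.2025
  C_31 = (-0.45)(-0.45) − (-0.10)(0.90) = 0.2925
  C_32 = −[(1.00)(-0.45) − (-0.10)(-0.40)] = 0.4900
  C_33 = (1.00)(0.90) − (-0.45)(-0.40) = 0.7200
det(I−A) = Σ_j (I−A)_1j·C_1j = (1.00)(0.5850) + (-0.45)(0.4625) + (-0.10)(0.4050) = 0.336375
adj(I−A) = Cᵀ =
  [ 0.5850   0.2925   0.2925]
  [ 0.4625   0.6050   0.4900]
  [ 0.4050   0.2025   0.7200]
(I − A)⁻¹ = adj(I−A) / det(I−A) ≈
  [   1.7391     0.8696     0.8696]
  [   1.3750     1.7986     1.4567]
  [   1.2040     0.6020     2.1405]
The output multiplier for sector j is the column-j sum of the Leontief inverse (I − A)⁻¹ = adj(I−A) / det(I−A).
Column 2 of adj(I−A): (0.2925, 0.6050, 0.2025); det(I−A) = 0.336375.
m_2 = (0.2925 + 0.6050 + 0.2025) / 0.336375 = 1.10 / 0.336375 ≈ 3.270.

m_2 = 3.270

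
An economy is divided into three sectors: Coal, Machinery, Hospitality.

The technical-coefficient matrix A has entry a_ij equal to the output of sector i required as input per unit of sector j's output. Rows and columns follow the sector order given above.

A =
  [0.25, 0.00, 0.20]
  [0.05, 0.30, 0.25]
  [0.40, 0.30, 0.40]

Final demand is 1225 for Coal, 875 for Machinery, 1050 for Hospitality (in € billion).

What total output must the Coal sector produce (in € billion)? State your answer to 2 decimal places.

x_1 = 3114.52

I − A =
  [   0.75     0.00    -0.20]
  [  -0.05     0.70    -0.25]
  [  -0.40    -0.30     0.60]
Cofactors of I−A, C_ij = (−1)^(i+j)·(minor ij) (rows/columns in the sector order above):
  C_11 = (0.70)(0.60) − (-0.25)(-0.30) = 0.3450
  C_12 = −[(-0.05)(0.60) − (-0.25)(-0.40)] = 0.1300
  C_13 = (-0.05)(-0.30) − (0.70)(-0.40) = 0.2950
  C_21 = −[(0.00)(0.60) − (-0.20)(-0.30)] = 0.0600
  C_22 = (0.75)(0.60) − (-0.20)(-0.40) = 0.3700
  C_23 = −[(0.75)(-0.30) − (0.00)(-0.40)] = 0.2250
  C_31 = (0.00)(-0.25) − (-0.20)(0.70) = 0.1400
  C_32 = −[(0.75)(-0.25) − (-0.20)(-0.05)] = 0.1975
  C_33 = (0.75)(0.70) − (0.00)(-0.05) = 0.5250
det(I−A) = Σ_j (I−A)_1j·C_1j = (0.75)(0.3450) + (0.00)(0.1300) + (-0.20)(0.2950) = 0.19975
adj(I−A) = Cᵀ =
  [ 0.3450   0.0600   0.1400]
  [ 0.1300   0.3700   0.1975]
  [ 0.2950   0.2250   0.5250]
(I − A)⁻¹ = adj(I−A) / det(I−A) ≈
  [   1.7272     0.3004     0.7009]
  [   0.6508     1.8523     0.9887]
  [   1.4768     1.1264     2.6283]
x = (I − A)⁻¹ d = adj(I−A)·d / det(I−A), with det(I−A) = 0.19975:
  x_1 = (0.3450·1225 + 0.0600·875 + 0.1400·1050) / 0.19975 = 622.125 / 0.19975 ≈ 3114.52
  x_2 = (0.1300·1225 + 0.3700·875 + 0.1975·1050) / 0.19975 = 690.375 / 0.19975 ≈ 3456.20
  x_3 = (0.2950·1225 + 0.2250·875 + 0.5250·1050) / 0.19975 = 1109.50 / 0.19975 ≈ 5554.44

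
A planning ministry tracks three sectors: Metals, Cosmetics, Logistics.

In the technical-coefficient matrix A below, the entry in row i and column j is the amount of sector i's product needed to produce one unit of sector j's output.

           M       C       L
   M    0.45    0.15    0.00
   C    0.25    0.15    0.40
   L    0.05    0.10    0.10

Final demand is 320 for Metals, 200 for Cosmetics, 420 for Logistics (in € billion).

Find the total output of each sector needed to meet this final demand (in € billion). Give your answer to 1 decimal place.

x_M = 785.1, x_C = 745.3, x_L = 593.1

I − A =
  [   0.55    -0.15     0.00]
  [  -0.25     0.85    -0.40]
  [  -0.05    -0.10     0.90]
Cofactors of I−A, C_ij = (−1)^(i+j)·(minor ij) (rows/columns in the sector order above):
  C_11 = (0.85)(0.90) − (-0.40)(-0.10) = 0.7250
  C_12 = −[(-0.25)(0.90) − (-0.40)(-0.05)] = 0.2450
  C_13 = (-0.25)(-0.10) − (0.85)(-0.05) = 0.0675
  C_21 = −[(-0.15)(0.90) − (0.00)(-0.10)] = 0.1350
  C_22 = (0.55)(0.90) − (0.00)(-0.05) = 0.4950
  C_23 = −[(0.55)(-0.10) − (-0.15)(-0.05)] = 0.0625
  C_31 = (-0.15)(-0.40) − (0.00)(0.85) = 0.0600
  C_32 = −[(0.55)(-0.40) − (0.00)(-0.25)] = 0.2200
  C_33 = (0.55)(0.85) − (-0.15)(-0.25) = 0.4300
det(I−A) = Σ_j (I−A)_1j·C_1j = (0.55)(0.7250) + (-0.15)(0.2450) + (0.00)(0.0675) = 0.3620
adj(I−A) = Cᵀ =
  [ 0.7250   0.1350   0.0600]
  [ 0.2450   0.4950   0.2200]
  [ 0.0675   0.0625   0.4300]
(I − A)⁻¹ = adj(I−A) / det(I−A) ≈
  [   2.0028     0.3729     0.1657]
  [   0.6768     1.3674     0.6077]
  [   0.1865     0.1727     1.1878]
x = (I − A)⁻¹ d = adj(I−A)·d / det(I−A), with det(I−A) = 0.3620:
  x_M = (0.7250·320 + 0.1350·200 + 0.0600·420) / 0.3620 = 284.20 / 0.3620 ≈ 785.1
  x_C = (0.2450·320 + 0.4950·200 + 0.2200·420) / 0.3620 = 269.80 / 0.3620 ≈ 745.3
  x_L = (0.0675·320 + 0.0625·200 + 0.4300·420) / 0.3620 = 214.70 / 0.3620 ≈ 593.1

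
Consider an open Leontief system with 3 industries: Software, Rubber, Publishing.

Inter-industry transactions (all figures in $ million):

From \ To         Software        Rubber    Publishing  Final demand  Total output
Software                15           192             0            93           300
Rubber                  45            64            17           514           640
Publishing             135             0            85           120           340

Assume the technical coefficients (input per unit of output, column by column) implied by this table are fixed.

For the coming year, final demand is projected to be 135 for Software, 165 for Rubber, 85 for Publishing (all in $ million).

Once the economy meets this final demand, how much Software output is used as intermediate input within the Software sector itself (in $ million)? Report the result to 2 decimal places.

z_11 = 10.78

Technical coefficients a_ij = z_ij / X_j:
  a_11 = 15/300 = 0.05, a_21 = 45/300 = 0.15, a_31 = 135/300 = 0.45
  a_12 = 192/640 = 0.30, a_22 = 64/640 = 0.10, a_32 = 0/640 = 0.00
  a_13 = 0/340 = 0.00, a_23 = 17/340 = 0.05, a_33 = 85/340 = 0.25
I − A =
  [   0.95    -0.30     0.00]
  [  -0.15     0.90    -0.05]
  [  -0.45     0.00     0.75]
Cofactors of I−A, C_ij = (−1)^(i+j)·(minor ij) (rows/columns in the sector order above):
  C_11 = (0.90)(0.75) − (-0.05)(0.00) = 0.6750
  C_12 = −[(-0.15)(0.75) − (-0.05)(-0.45)] = 0.1350
  C_13 = (-0.15)(0.00) − (0.90)(-0.45) = 0.4050
  C_21 = −[(-0.30)(0.75) − (0.00)(0.00)] = 0.2250
  C_22 = (0.95)(0.75) − (0.00)(-0.45) = 0.7125
  C_23 = −[(0.95)(0.00) − (-0.30)(-0.45)] = 0.1350
  C_31 = (-0.30)(-0.05) − (0.00)(0.90) = 0.0150
  C_32 = −[(0.95)(-0.05) − (0.00)(-0.15)] = 0.0475
  C_33 = (0.95)(0.90) − (-0.30)(-0.15) = 0.8100
det(I−A) = Σ_j (I−A)_1j·C_1j = (0.95)(0.6750) + (-0.30)(0.1350) + (0.00)(0.4050) = 0.60075
adj(I−A) = Cᵀ =
  [ 0.6750   0.2250   0.0150]
  [ 0.1350   0.7125   0.0475]
  [ 0.4050   0.1350   0.8100]
(I − A)⁻¹ = adj(I−A) / det(I−A) ≈
  [   1.1236     0.3745     0.0250]
  [   0.2247     1.1860     0.0791]
  [   0.6742     0.2247     1.3483]
First solve x = (I − A)⁻¹ d = adj(I−A)·d / det(I−A); in particular x_1 = (0.6750·135 + 0.2250·165 + 0.0150·85) / 0.60075 = 129.525 / 0.60075 ≈ 215.6055.
Intermediate flow from 1 to 1: z_11 = a_11 · x_1 = 0.05 × 129.525 / 0.60075 = 6.47625 / 0.60075 ≈ 10.78.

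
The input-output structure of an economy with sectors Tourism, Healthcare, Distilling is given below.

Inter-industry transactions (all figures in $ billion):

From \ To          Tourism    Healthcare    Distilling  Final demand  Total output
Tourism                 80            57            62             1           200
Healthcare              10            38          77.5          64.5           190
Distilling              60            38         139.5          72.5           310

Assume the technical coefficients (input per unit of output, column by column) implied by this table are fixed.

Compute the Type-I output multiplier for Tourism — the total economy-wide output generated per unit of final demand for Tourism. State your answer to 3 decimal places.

m_T = 4.845

Technical coefficients a_ij = z_ij / X_j:
  a_TT = 80/200 = 0.40, a_HT = 10/200 = 0.05, a_DT = 60/200 = 0.30
  a_TH = 57/190 = 0.30, a_HH = 38/190 = 0.20, a_DH = 38/190 = 0.20
  a_TD = 62/310 = 0.20, a_HD = 77.5/310 = 0.25, a_DD = 139.5/310 = 0.45
I − A =
  [   0.60    -0.30    -0.20]
  [  -0.05     0.80    -0.25]
  [  -0.30    -0.20     0.55]
Cofactors of I−A, C_ij = (−1)^(i+j)·(minor ij) (rows/columns in the sector order above):
  C_11 = (0.80)(0.55) − (-0.25)(-0.20) = 0.3900
  C_12 = −[(-0.05)(0.55) − (-0.25)(-0.30)] = 0.1025
  C_13 = (-0.05)(-0.20) − (0.80)(-0.30) = 0.2500
  C_21 = −[(-0.30)(0.55) − (-0.20)(-0.20)] = 0.2050
  C_22 = (0.60)(0.55) − (-0.20)(-0.30) = 0.2700
  C_23 = −[(0.60)(-0.20) − (-0.30)(-0.30)] = 0.2100
  C_31 = (-0.30)(-0.25) − (-0.20)(0.80) = 0.2350
  C_32 = −[(0.60)(-0.25) − (-0.20)(-0.05)] = 0.1600
  C_33 = (0.60)(0.80) − (-0.30)(-0.05) = 0.4650
det(I−A) = Σ_j (I−A)_1j·C_1j = (0.60)(0.3900) + (-0.30)(0.1025) + (-0.20)(0.2500) = 0.15325
adj(I−A) = Cᵀ =
  [ 0.3900   0.2050   0.2350]
  [ 0.1025   0.2700   0.1600]
  [ 0.2500   0.2100   0.4650]
(I − A)⁻¹ = adj(I−A) / det(I−A) ≈
  [   2.5449     1.3377     1.5334]
  [   0.6688     1.7618     1.0440]
  [   1.6313     1.3703     3.0343]
The output multiplier for sector j is the column-j sum of the Leontief inverse (I − A)⁻¹ = adj(I−A) / det(I−A).
Column T of adj(I−A): (0.3900, 0.1025, 0.2500); det(I−A) = 0.15325.
m_T = (0.3900 + 0.1025 + 0.2500) / 0.15325 = 0.7425 / 0.15325 ≈ 4.845.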